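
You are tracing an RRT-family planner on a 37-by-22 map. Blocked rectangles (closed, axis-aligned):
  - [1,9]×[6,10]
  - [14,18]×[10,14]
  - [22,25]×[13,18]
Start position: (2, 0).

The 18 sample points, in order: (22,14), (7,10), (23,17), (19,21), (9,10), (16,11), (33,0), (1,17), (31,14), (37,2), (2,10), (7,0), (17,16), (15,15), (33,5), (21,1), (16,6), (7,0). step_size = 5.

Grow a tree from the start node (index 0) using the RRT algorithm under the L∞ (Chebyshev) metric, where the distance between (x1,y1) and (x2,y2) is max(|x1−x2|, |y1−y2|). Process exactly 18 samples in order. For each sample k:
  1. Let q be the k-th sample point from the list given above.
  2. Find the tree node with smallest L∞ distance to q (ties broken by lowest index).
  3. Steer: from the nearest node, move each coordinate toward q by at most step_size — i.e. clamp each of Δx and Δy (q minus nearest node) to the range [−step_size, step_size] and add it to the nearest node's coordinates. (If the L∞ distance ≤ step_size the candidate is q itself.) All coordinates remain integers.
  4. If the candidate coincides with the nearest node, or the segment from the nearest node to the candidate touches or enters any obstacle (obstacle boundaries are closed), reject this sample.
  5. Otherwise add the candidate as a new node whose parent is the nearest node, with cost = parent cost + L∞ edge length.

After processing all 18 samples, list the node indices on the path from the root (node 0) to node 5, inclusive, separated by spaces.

1. q=(22,14) nearest=0 d=20 new=(7,5) → add node 1 parent=0 cost=5
2. q=(7,10) nearest=1 d=5 new=(7,10) → blocked by [1,9]×[6,10], reject
3. q=(23,17) nearest=1 d=16 new=(12,10) → blocked by [1,9]×[6,10], reject
4. q=(19,21) nearest=1 d=16 new=(12,10) → blocked by [1,9]×[6,10], reject
5. q=(9,10) nearest=1 d=5 new=(9,10) → blocked by [1,9]×[6,10], reject
6. q=(16,11) nearest=1 d=9 new=(12,10) → blocked by [1,9]×[6,10], reject
7. q=(33,0) nearest=1 d=26 new=(12,0) → add node 2 parent=1 cost=10
8. q=(1,17) nearest=1 d=12 new=(2,10) → blocked by [1,9]×[6,10], reject
9. q=(31,14) nearest=2 d=19 new=(17,5) → add node 3 parent=2 cost=15
10. q=(37,2) nearest=3 d=20 new=(22,2) → add node 4 parent=3 cost=20
11. q=(2,10) nearest=1 d=5 new=(2,10) → blocked by [1,9]×[6,10], reject
12. q=(7,0) nearest=0 d=5 new=(7,0) → add node 5 parent=0 cost=5
13. q=(17,16) nearest=1 d=11 new=(12,10) → blocked by [1,9]×[6,10], reject
14. q=(15,15) nearest=1 d=10 new=(12,10) → blocked by [1,9]×[6,10], reject
15. q=(33,5) nearest=4 d=11 new=(27,5) → add node 6 parent=4 cost=25
16. q=(21,1) nearest=4 d=1 new=(21,1) → add node 7 parent=4 cost=21
17. q=(16,6) nearest=3 d=1 new=(16,6) → add node 8 parent=3 cost=16
18. q=(7,0) nearest=5 d=0 → coincident, reject

Path: 0 5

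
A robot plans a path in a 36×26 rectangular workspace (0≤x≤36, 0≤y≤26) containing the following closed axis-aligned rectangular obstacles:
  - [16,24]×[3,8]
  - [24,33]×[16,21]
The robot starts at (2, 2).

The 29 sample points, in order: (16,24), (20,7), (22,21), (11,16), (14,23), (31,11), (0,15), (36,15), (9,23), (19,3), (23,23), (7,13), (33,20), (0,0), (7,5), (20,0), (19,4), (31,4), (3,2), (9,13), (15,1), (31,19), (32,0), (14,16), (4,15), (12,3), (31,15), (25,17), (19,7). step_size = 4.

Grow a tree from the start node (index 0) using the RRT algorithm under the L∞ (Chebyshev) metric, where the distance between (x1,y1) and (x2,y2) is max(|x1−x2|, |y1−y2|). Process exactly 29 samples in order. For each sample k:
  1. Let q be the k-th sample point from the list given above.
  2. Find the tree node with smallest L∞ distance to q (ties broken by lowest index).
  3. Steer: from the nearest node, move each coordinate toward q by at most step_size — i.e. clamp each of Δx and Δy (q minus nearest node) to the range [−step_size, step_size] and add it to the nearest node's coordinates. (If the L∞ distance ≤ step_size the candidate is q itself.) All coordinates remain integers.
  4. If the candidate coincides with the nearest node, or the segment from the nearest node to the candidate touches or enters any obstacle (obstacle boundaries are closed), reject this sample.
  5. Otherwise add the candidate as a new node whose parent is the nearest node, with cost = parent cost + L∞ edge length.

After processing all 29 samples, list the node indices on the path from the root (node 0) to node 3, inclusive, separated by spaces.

1. q=(16,24) nearest=0 d=22 new=(6,6) → add node 1 parent=0 cost=4
2. q=(20,7) nearest=1 d=14 new=(10,7) → add node 2 parent=1 cost=8
3. q=(22,21) nearest=2 d=14 new=(14,11) → add node 3 parent=2 cost=12
4. q=(11,16) nearest=3 d=5 new=(11,15) → add node 4 parent=3 cost=16
5. q=(14,23) nearest=4 d=8 new=(14,19) → add node 5 parent=4 cost=20
6. q=(31,11) nearest=3 d=17 new=(18,11) → add node 6 parent=3 cost=16
7. q=(0,15) nearest=1 d=9 new=(2,10) → add node 7 parent=1 cost=8
8. q=(36,15) nearest=6 d=18 new=(22,15) → add node 8 parent=6 cost=20
9. q=(9,23) nearest=5 d=5 new=(10,23) → add node 9 parent=5 cost=24
10. q=(19,3) nearest=3 d=8 new=(18,7) → blocked by [16,24]×[3,8], reject
11. q=(23,23) nearest=8 d=8 new=(23,19) → add node 10 parent=8 cost=24
12. q=(7,13) nearest=4 d=4 new=(7,13) → add node 11 parent=4 cost=20
13. q=(33,20) nearest=10 d=10 new=(27,20) → blocked by [24,33]×[16,21], reject
14. q=(0,0) nearest=0 d=2 new=(0,0) → add node 12 parent=0 cost=2
15. q=(7,5) nearest=1 d=1 new=(7,5) → add node 13 parent=1 cost=5
16. q=(20,0) nearest=2 d=10 new=(14,3) → add node 14 parent=2 cost=12
17. q=(19,4) nearest=14 d=5 new=(18,4) → blocked by [16,24]×[3,8], reject
18. q=(31,4) nearest=8 d=11 new=(26,11) → add node 15 parent=8 cost=24
19. q=(3,2) nearest=0 d=1 new=(3,2) → add node 16 parent=0 cost=1
20. q=(9,13) nearest=4 d=2 new=(9,13) → add node 17 parent=4 cost=18
21. q=(15,1) nearest=14 d=2 new=(15,1) → add node 18 parent=14 cost=14
22. q=(31,19) nearest=10 d=8 new=(27,19) → blocked by [24,33]×[16,21], reject
23. q=(32,0) nearest=15 d=11 new=(30,7) → add node 19 parent=15 cost=28
24. q=(14,16) nearest=4 d=3 new=(14,16) → add node 20 parent=4 cost=19
25. q=(4,15) nearest=11 d=3 new=(4,15) → add node 21 parent=11 cost=23
26. q=(12,3) nearest=14 d=2 new=(12,3) → add node 22 parent=14 cost=14
27. q=(31,15) nearest=15 d=5 new=(30,15) → add node 23 parent=15 cost=28
28. q=(25,17) nearest=10 d=2 new=(25,17) → blocked by [24,33]×[16,21], reject
29. q=(19,7) nearest=6 d=4 new=(19,7) → blocked by [16,24]×[3,8], reject

Path: 0 1 2 3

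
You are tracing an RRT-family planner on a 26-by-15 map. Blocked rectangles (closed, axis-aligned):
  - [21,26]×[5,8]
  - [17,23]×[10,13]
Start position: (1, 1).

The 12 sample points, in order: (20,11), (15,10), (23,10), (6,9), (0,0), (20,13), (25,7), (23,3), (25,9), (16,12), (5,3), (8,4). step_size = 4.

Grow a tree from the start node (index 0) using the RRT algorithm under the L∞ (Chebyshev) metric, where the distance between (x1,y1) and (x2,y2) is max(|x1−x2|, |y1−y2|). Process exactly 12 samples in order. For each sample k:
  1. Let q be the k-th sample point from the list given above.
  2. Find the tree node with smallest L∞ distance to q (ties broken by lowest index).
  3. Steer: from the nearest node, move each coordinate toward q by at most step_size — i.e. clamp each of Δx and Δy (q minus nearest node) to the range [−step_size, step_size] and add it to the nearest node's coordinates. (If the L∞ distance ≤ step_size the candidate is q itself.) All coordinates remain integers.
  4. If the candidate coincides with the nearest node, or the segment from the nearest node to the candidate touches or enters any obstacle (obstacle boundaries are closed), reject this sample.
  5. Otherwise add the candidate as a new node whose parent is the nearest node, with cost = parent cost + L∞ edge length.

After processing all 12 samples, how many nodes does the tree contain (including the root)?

1. q=(20,11) nearest=0 d=19 new=(5,5) → add node 1 parent=0 cost=4
2. q=(15,10) nearest=1 d=10 new=(9,9) → add node 2 parent=1 cost=8
3. q=(23,10) nearest=2 d=14 new=(13,10) → add node 3 parent=2 cost=12
4. q=(6,9) nearest=2 d=3 new=(6,9) → add node 4 parent=2 cost=11
5. q=(0,0) nearest=0 d=1 new=(0,0) → add node 5 parent=0 cost=1
6. q=(20,13) nearest=3 d=7 new=(17,13) → blocked by [17,23]×[10,13], reject
7. q=(25,7) nearest=3 d=12 new=(17,7) → add node 6 parent=3 cost=16
8. q=(23,3) nearest=6 d=6 new=(21,3) → add node 7 parent=6 cost=20
9. q=(25,9) nearest=7 d=6 new=(25,7) → blocked by [21,26]×[5,8], reject
10. q=(16,12) nearest=3 d=3 new=(16,12) → add node 8 parent=3 cost=15
11. q=(5,3) nearest=1 d=2 new=(5,3) → add node 9 parent=1 cost=6
12. q=(8,4) nearest=1 d=3 new=(8,4) → add node 10 parent=1 cost=7

Node count: 11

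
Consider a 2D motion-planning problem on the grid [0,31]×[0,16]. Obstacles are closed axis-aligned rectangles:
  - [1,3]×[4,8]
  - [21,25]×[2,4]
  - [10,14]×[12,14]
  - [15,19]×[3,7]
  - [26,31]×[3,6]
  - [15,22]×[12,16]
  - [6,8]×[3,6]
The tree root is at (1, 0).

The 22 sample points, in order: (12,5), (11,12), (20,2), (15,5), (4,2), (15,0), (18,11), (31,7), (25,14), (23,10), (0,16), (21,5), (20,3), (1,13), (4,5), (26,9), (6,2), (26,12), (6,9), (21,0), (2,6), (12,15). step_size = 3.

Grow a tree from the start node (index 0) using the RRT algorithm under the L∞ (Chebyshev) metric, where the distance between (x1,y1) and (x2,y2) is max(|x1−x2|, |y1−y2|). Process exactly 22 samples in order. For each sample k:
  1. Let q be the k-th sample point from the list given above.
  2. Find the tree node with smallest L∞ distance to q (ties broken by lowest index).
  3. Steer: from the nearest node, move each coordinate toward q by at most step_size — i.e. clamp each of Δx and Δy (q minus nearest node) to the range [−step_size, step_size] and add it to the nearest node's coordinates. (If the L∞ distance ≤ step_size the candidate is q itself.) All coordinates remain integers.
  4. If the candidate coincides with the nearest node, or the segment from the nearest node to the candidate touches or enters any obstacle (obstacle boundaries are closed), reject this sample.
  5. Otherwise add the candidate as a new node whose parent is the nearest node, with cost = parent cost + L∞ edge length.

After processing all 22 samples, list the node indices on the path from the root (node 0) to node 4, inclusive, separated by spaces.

Path: 0 1 2 4

1. q=(12,5) nearest=0 d=11 new=(4,3) → add node 1 parent=0 cost=3
2. q=(11,12) nearest=1 d=9 new=(7,6) → blocked by [6,8]×[3,6], reject
3. q=(20,2) nearest=1 d=16 new=(7,2) → add node 2 parent=1 cost=6
4. q=(15,5) nearest=2 d=8 new=(10,5) → blocked by [6,8]×[3,6], reject
5. q=(4,2) nearest=1 d=1 new=(4,2) → add node 3 parent=1 cost=4
6. q=(15,0) nearest=2 d=8 new=(10,0) → add node 4 parent=2 cost=9
7. q=(18,11) nearest=2 d=11 new=(10,5) → blocked by [6,8]×[3,6], reject
8. q=(31,7) nearest=4 d=21 new=(13,3) → add node 5 parent=4 cost=12
9. q=(25,14) nearest=5 d=12 new=(16,6) → blocked by [15,19]×[3,7], reject
10. q=(23,10) nearest=5 d=10 new=(16,6) → blocked by [15,19]×[3,7], reject
11. q=(0,16) nearest=1 d=13 new=(1,6) → blocked by [1,3]×[4,8], reject
12. q=(21,5) nearest=5 d=8 new=(16,5) → blocked by [15,19]×[3,7], reject
13. q=(20,3) nearest=5 d=7 new=(16,3) → blocked by [15,19]×[3,7], reject
14. q=(1,13) nearest=1 d=10 new=(1,6) → blocked by [1,3]×[4,8], reject
15. q=(4,5) nearest=1 d=2 new=(4,5) → add node 6 parent=1 cost=5
16. q=(26,9) nearest=5 d=13 new=(16,6) → blocked by [15,19]×[3,7], reject
17. q=(6,2) nearest=2 d=1 new=(6,2) → add node 7 parent=2 cost=7
18. q=(26,12) nearest=5 d=13 new=(16,6) → blocked by [15,19]×[3,7], reject
19. q=(6,9) nearest=6 d=4 new=(6,8) → add node 8 parent=6 cost=8
20. q=(21,0) nearest=5 d=8 new=(16,0) → add node 9 parent=5 cost=15
21. q=(2,6) nearest=6 d=2 new=(2,6) → blocked by [1,3]×[4,8], reject
22. q=(12,15) nearest=8 d=7 new=(9,11) → add node 10 parent=8 cost=11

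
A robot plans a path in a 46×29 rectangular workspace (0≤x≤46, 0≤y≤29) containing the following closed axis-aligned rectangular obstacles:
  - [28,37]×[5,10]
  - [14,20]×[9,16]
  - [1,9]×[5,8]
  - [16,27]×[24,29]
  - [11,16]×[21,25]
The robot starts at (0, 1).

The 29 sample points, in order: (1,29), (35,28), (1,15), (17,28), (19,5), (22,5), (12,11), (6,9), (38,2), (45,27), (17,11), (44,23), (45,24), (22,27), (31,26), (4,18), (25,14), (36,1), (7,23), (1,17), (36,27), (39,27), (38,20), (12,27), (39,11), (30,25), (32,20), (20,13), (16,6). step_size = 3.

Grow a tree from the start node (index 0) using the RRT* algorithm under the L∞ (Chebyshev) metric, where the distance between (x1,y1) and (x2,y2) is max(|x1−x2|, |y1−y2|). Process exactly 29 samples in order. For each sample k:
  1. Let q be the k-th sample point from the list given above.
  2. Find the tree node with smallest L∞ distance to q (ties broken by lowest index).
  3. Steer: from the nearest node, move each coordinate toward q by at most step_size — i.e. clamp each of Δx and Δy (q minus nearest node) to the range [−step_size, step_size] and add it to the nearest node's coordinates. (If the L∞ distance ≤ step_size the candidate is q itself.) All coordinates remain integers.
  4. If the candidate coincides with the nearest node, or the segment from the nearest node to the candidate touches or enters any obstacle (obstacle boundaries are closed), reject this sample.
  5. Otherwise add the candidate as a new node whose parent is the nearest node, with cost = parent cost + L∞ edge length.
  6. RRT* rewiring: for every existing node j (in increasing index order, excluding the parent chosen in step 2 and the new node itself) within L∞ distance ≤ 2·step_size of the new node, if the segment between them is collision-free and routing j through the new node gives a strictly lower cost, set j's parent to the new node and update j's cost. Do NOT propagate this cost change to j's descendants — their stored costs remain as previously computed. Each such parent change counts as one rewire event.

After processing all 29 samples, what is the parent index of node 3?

1. q=(1,29) nearest=0 d=28 new=(1,4) → add node 1 parent=0 cost=3
2. q=(35,28) nearest=1 d=34 new=(4,7) → blocked by [1,9]×[5,8], reject
3. q=(1,15) nearest=1 d=11 new=(1,7) → blocked by [1,9]×[5,8], reject
4. q=(17,28) nearest=1 d=24 new=(4,7) → blocked by [1,9]×[5,8], reject
5. q=(19,5) nearest=1 d=18 new=(4,5) → blocked by [1,9]×[5,8], reject
6. q=(22,5) nearest=1 d=21 new=(4,5) → blocked by [1,9]×[5,8], reject
7. q=(12,11) nearest=1 d=11 new=(4,7) → blocked by [1,9]×[5,8], reject
8. q=(6,9) nearest=1 d=5 new=(4,7) → blocked by [1,9]×[5,8], reject
9. q=(38,2) nearest=1 d=37 new=(4,2) → add node 2 parent=1 cost=6
10. q=(45,27) nearest=2 d=41 new=(7,5) → blocked by [1,9]×[5,8], reject
11. q=(17,11) nearest=2 d=13 new=(7,5) → blocked by [1,9]×[5,8], reject
12. q=(44,23) nearest=2 d=40 new=(7,5) → blocked by [1,9]×[5,8], reject
13. q=(45,24) nearest=2 d=41 new=(7,5) → blocked by [1,9]×[5,8], reject
14. q=(22,27) nearest=1 d=23 new=(4,7) → blocked by [1,9]×[5,8], reject
15. q=(31,26) nearest=2 d=27 new=(7,5) → blocked by [1,9]×[5,8], reject
16. q=(4,18) nearest=1 d=14 new=(4,7) → blocked by [1,9]×[5,8], reject
17. q=(25,14) nearest=2 d=21 new=(7,5) → blocked by [1,9]×[5,8], reject
18. q=(36,1) nearest=2 d=32 new=(7,1) → add node 3 parent=2 cost=9
19. q=(7,23) nearest=1 d=19 new=(4,7) → blocked by [1,9]×[5,8], reject
20. q=(1,17) nearest=1 d=13 new=(1,7) → blocked by [1,9]×[5,8], reject
21. q=(36,27) nearest=3 d=29 new=(10,4) → add node 4 parent=3 cost=12
22. q=(39,27) nearest=4 d=29 new=(13,7) → add node 5 parent=4 cost=15
23. q=(38,20) nearest=5 d=25 new=(16,10) → blocked by [14,20]×[9,16], reject
24. q=(12,27) nearest=5 d=20 new=(12,10) → add node 6 parent=5 cost=18
25. q=(39,11) nearest=5 d=26 new=(16,10) → blocked by [14,20]×[9,16], reject
26. q=(30,25) nearest=5 d=18 new=(16,10) → blocked by [14,20]×[9,16], reject
27. q=(32,20) nearest=5 d=19 new=(16,10) → blocked by [14,20]×[9,16], reject
28. q=(20,13) nearest=5 d=7 new=(16,10) → blocked by [14,20]×[9,16], reject
29. q=(16,6) nearest=5 d=3 new=(16,6) → add node 7 parent=5 cost=18

Parent of node 3: 2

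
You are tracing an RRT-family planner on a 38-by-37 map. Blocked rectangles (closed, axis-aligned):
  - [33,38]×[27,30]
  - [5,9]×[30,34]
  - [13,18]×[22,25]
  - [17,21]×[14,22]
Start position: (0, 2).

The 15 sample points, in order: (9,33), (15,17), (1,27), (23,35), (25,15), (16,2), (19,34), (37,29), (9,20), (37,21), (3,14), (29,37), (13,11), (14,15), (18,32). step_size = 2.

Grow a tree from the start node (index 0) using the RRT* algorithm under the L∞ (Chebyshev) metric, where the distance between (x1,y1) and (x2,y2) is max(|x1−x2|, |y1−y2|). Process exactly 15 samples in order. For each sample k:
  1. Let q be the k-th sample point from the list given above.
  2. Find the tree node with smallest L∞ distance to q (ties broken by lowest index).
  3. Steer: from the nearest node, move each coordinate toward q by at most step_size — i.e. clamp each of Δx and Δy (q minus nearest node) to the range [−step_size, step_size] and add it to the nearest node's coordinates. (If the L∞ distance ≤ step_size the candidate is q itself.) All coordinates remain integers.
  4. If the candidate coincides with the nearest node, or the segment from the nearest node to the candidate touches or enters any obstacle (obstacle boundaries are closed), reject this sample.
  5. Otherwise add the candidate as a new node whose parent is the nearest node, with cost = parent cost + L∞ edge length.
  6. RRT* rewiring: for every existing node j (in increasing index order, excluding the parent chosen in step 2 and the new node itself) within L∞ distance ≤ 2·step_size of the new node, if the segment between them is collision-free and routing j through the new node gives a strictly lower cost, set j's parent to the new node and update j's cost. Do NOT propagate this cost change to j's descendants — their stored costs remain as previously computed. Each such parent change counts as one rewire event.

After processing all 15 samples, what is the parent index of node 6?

Parent of node 6: 5

1. q=(9,33) nearest=0 d=31 new=(2,4) → add node 1 parent=0 cost=2
2. q=(15,17) nearest=1 d=13 new=(4,6) → add node 2 parent=1 cost=4
3. q=(1,27) nearest=2 d=21 new=(2,8) → add node 3 parent=2 cost=6
4. q=(23,35) nearest=3 d=27 new=(4,10) → add node 4 parent=3 cost=8
5. q=(25,15) nearest=2 d=21 new=(6,8) → add node 5 parent=2 cost=6
6. q=(16,2) nearest=5 d=10 new=(8,6) → add node 6 parent=5 cost=8
7. q=(19,34) nearest=4 d=24 new=(6,12) → add node 7 parent=4 cost=10
8. q=(37,29) nearest=6 d=29 new=(10,8) → add node 8 parent=6 cost=10
9. q=(9,20) nearest=7 d=8 new=(8,14) → add node 9 parent=7 cost=12
10. q=(37,21) nearest=8 d=27 new=(12,10) → add node 10 parent=8 cost=12
11. q=(3,14) nearest=7 d=3 new=(4,14) → add node 11 parent=7 cost=12
12. q=(29,37) nearest=9 d=23 new=(10,16) → add node 12 parent=9 cost=14
13. q=(13,11) nearest=10 d=1 new=(13,11) → add node 13 parent=10 cost=13
14. q=(14,15) nearest=12 d=4 new=(12,15) → add node 14 parent=12 cost=16
15. q=(18,32) nearest=12 d=16 new=(12,18) → add node 15 parent=12 cost=16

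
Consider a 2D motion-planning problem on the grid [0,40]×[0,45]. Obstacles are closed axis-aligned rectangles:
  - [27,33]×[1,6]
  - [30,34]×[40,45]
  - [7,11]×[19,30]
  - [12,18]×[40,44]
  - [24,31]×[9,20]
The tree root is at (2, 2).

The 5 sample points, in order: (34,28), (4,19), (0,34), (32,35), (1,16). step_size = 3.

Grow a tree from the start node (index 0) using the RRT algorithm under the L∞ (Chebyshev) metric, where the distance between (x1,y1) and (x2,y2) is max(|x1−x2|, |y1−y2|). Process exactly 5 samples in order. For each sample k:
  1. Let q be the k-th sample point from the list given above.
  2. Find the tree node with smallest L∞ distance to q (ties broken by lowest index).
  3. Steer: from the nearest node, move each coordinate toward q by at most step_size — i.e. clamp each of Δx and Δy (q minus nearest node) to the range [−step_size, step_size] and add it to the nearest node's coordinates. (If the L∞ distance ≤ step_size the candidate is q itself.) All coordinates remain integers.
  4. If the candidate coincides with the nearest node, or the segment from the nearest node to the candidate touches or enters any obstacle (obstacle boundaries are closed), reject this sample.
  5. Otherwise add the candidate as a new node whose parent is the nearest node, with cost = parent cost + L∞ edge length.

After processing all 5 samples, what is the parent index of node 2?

Parent of node 2: 1

1. q=(34,28) nearest=0 d=32 new=(5,5) → add node 1 parent=0 cost=3
2. q=(4,19) nearest=1 d=14 new=(4,8) → add node 2 parent=1 cost=6
3. q=(0,34) nearest=2 d=26 new=(1,11) → add node 3 parent=2 cost=9
4. q=(32,35) nearest=2 d=28 new=(7,11) → add node 4 parent=2 cost=9
5. q=(1,16) nearest=3 d=5 new=(1,14) → add node 5 parent=3 cost=12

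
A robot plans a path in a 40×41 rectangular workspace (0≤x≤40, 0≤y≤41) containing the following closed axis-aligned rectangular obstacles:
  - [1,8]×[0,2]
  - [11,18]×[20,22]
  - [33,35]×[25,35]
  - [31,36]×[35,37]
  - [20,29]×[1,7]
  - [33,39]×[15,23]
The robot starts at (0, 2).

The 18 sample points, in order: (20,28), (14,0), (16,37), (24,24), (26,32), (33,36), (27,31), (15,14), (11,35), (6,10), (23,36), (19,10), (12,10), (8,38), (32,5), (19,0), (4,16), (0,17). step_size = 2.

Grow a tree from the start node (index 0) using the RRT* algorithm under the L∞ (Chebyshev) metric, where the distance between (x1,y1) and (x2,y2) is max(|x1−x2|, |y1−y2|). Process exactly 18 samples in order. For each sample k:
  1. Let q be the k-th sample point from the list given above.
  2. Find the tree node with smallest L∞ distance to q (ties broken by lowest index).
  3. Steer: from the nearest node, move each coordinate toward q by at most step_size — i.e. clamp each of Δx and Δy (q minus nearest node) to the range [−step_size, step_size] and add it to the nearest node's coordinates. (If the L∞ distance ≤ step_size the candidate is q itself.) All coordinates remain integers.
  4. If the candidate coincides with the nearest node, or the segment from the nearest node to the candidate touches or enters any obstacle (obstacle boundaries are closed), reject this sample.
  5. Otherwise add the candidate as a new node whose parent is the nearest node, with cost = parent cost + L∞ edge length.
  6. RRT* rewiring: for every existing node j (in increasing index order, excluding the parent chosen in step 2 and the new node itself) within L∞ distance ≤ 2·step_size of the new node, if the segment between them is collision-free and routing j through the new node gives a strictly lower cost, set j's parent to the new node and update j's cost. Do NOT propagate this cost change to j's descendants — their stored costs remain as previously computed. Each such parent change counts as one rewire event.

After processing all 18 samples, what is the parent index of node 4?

Parent of node 4: 3

1. q=(20,28) nearest=0 d=26 new=(2,4) → add node 1 parent=0 cost=2
2. q=(14,0) nearest=1 d=12 new=(4,2) → blocked by [1,8]×[0,2], reject
3. q=(16,37) nearest=1 d=33 new=(4,6) → add node 2 parent=1 cost=4
4. q=(24,24) nearest=2 d=20 new=(6,8) → add node 3 parent=2 cost=6
5. q=(26,32) nearest=3 d=24 new=(8,10) → add node 4 parent=3 cost=8
6. q=(33,36) nearest=4 d=26 new=(10,12) → add node 5 parent=4 cost=10
7. q=(27,31) nearest=5 d=19 new=(12,14) → add node 6 parent=5 cost=12
8. q=(15,14) nearest=6 d=3 new=(14,14) → add node 7 parent=6 cost=14
9. q=(11,35) nearest=6 d=21 new=(11,16) → add node 8 parent=6 cost=14
10. q=(6,10) nearest=3 d=2 new=(6,10) → add node 9 parent=3 cost=8
11. q=(23,36) nearest=8 d=20 new=(13,18) → add node 10 parent=8 cost=16
12. q=(19,10) nearest=7 d=5 new=(16,12) → add node 11 parent=7 cost=16
13. q=(12,10) nearest=5 d=2 new=(12,10) → add node 12 parent=5 cost=12
14. q=(8,38) nearest=10 d=20 new=(11,20) → blocked by [11,18]×[20,22], reject
15. q=(32,5) nearest=11 d=16 new=(18,10) → add node 13 parent=11 cost=18
16. q=(19,0) nearest=12 d=10 new=(14,8) → add node 14 parent=12 cost=14
17. q=(4,16) nearest=4 d=6 new=(6,12) → add node 15 parent=4 cost=10
18. q=(0,17) nearest=15 d=6 new=(4,14) → add node 16 parent=15 cost=12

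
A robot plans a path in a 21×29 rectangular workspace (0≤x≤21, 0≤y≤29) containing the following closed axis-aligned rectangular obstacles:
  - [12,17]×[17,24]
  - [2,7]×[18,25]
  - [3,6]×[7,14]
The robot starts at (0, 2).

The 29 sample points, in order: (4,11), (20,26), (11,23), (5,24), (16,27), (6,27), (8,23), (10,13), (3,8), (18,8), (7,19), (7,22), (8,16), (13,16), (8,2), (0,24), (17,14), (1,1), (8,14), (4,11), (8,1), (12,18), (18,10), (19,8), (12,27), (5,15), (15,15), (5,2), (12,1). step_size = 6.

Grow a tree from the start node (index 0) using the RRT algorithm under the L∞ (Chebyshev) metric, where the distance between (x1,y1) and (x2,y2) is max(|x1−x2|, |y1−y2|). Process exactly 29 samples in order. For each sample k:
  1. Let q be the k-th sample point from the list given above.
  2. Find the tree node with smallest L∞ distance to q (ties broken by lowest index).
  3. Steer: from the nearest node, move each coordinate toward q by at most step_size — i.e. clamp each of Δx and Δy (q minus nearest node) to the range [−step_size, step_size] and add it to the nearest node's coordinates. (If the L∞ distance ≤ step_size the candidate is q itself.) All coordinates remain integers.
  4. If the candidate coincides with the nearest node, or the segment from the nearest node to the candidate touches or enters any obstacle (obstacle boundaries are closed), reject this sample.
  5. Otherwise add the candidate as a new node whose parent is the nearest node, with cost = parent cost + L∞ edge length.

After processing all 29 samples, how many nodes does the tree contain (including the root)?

Node count: 13

1. q=(4,11) nearest=0 d=9 new=(4,8) → blocked by [3,6]×[7,14], reject
2. q=(20,26) nearest=0 d=24 new=(6,8) → blocked by [3,6]×[7,14], reject
3. q=(11,23) nearest=0 d=21 new=(6,8) → blocked by [3,6]×[7,14], reject
4. q=(5,24) nearest=0 d=22 new=(5,8) → blocked by [3,6]×[7,14], reject
5. q=(16,27) nearest=0 d=25 new=(6,8) → blocked by [3,6]×[7,14], reject
6. q=(6,27) nearest=0 d=25 new=(6,8) → blocked by [3,6]×[7,14], reject
7. q=(8,23) nearest=0 d=21 new=(6,8) → blocked by [3,6]×[7,14], reject
8. q=(10,13) nearest=0 d=11 new=(6,8) → blocked by [3,6]×[7,14], reject
9. q=(3,8) nearest=0 d=6 new=(3,8) → blocked by [3,6]×[7,14], reject
10. q=(18,8) nearest=0 d=18 new=(6,8) → blocked by [3,6]×[7,14], reject
11. q=(7,19) nearest=0 d=17 new=(6,8) → blocked by [3,6]×[7,14], reject
12. q=(7,22) nearest=0 d=20 new=(6,8) → blocked by [3,6]×[7,14], reject
13. q=(8,16) nearest=0 d=14 new=(6,8) → blocked by [3,6]×[7,14], reject
14. q=(13,16) nearest=0 d=14 new=(6,8) → blocked by [3,6]×[7,14], reject
15. q=(8,2) nearest=0 d=8 new=(6,2) → add node 1 parent=0 cost=6
16. q=(0,24) nearest=0 d=22 new=(0,8) → add node 2 parent=0 cost=6
17. q=(17,14) nearest=1 d=12 new=(12,8) → add node 3 parent=1 cost=12
18. q=(1,1) nearest=0 d=1 new=(1,1) → add node 4 parent=0 cost=1
19. q=(8,14) nearest=3 d=6 new=(8,14) → add node 5 parent=3 cost=18
20. q=(4,11) nearest=2 d=4 new=(4,11) → blocked by [3,6]×[7,14], reject
21. q=(8,1) nearest=1 d=2 new=(8,1) → add node 6 parent=1 cost=8
22. q=(12,18) nearest=5 d=4 new=(12,18) → blocked by [12,17]×[17,24], reject
23. q=(18,10) nearest=3 d=6 new=(18,10) → add node 7 parent=3 cost=18
24. q=(19,8) nearest=7 d=2 new=(19,8) → add node 8 parent=7 cost=20
25. q=(12,27) nearest=5 d=13 new=(12,20) → blocked by [12,17]×[17,24], reject
26. q=(5,15) nearest=5 d=3 new=(5,15) → add node 9 parent=5 cost=21
27. q=(15,15) nearest=7 d=5 new=(15,15) → add node 10 parent=7 cost=23
28. q=(5,2) nearest=1 d=1 new=(5,2) → add node 11 parent=1 cost=7
29. q=(12,1) nearest=6 d=4 new=(12,1) → add node 12 parent=6 cost=12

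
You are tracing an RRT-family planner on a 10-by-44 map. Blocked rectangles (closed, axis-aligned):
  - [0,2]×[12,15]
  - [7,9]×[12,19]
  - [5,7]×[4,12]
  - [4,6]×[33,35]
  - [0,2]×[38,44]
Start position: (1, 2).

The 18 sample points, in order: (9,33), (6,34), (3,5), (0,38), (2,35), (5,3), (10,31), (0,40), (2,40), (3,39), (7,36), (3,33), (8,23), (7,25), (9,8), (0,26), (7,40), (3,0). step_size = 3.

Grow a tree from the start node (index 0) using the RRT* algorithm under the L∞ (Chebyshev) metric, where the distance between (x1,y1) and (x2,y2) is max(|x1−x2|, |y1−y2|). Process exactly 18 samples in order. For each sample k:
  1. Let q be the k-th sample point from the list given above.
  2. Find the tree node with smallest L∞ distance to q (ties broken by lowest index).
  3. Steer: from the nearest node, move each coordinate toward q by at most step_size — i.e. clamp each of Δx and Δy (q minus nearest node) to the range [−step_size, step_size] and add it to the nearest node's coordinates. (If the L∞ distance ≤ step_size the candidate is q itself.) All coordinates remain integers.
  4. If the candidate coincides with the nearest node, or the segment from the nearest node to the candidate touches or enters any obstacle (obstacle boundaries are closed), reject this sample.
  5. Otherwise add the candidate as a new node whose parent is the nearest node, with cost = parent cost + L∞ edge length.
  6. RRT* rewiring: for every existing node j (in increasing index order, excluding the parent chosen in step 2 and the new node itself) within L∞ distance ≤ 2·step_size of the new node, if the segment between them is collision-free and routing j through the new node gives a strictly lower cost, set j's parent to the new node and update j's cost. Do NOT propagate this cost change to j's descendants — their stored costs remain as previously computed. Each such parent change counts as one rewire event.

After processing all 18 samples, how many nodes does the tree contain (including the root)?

Node count: 17

1. q=(9,33) nearest=0 d=31 new=(4,5) → add node 1 parent=0 cost=3
2. q=(6,34) nearest=1 d=29 new=(6,8) → blocked by [5,7]×[4,12], reject
3. q=(3,5) nearest=1 d=1 new=(3,5) → add node 2 parent=1 cost=4
4. q=(0,38) nearest=1 d=33 new=(1,8) → add node 3 parent=1 cost=6
5. q=(2,35) nearest=3 d=27 new=(2,11) → add node 4 parent=3 cost=9
6. q=(5,3) nearest=1 d=2 new=(5,3) → add node 5 parent=1 cost=5
7. q=(10,31) nearest=4 d=20 new=(5,14) → add node 6 parent=4 cost=12
8. q=(0,40) nearest=6 d=26 new=(2,17) → add node 7 parent=6 cost=15
9. q=(2,40) nearest=7 d=23 new=(2,20) → add node 8 parent=7 cost=18
10. q=(3,39) nearest=8 d=19 new=(3,23) → add node 9 parent=8 cost=21
11. q=(7,36) nearest=9 d=13 new=(6,26) → add node 10 parent=9 cost=24
12. q=(3,33) nearest=10 d=7 new=(3,29) → add node 11 parent=10 cost=27
13. q=(8,23) nearest=10 d=3 new=(8,23) → add node 12 parent=10 cost=27
14. q=(7,25) nearest=10 d=1 new=(7,25) → add node 13 parent=10 cost=25
15. q=(9,8) nearest=1 d=5 new=(7,8) → blocked by [5,7]×[4,12], reject
16. q=(0,26) nearest=9 d=3 new=(0,26) → add node 14 parent=9 cost=24
17. q=(7,40) nearest=11 d=11 new=(6,32) → add node 15 parent=11 cost=30
18. q=(3,0) nearest=0 d=2 new=(3,0) → add node 16 parent=0 cost=2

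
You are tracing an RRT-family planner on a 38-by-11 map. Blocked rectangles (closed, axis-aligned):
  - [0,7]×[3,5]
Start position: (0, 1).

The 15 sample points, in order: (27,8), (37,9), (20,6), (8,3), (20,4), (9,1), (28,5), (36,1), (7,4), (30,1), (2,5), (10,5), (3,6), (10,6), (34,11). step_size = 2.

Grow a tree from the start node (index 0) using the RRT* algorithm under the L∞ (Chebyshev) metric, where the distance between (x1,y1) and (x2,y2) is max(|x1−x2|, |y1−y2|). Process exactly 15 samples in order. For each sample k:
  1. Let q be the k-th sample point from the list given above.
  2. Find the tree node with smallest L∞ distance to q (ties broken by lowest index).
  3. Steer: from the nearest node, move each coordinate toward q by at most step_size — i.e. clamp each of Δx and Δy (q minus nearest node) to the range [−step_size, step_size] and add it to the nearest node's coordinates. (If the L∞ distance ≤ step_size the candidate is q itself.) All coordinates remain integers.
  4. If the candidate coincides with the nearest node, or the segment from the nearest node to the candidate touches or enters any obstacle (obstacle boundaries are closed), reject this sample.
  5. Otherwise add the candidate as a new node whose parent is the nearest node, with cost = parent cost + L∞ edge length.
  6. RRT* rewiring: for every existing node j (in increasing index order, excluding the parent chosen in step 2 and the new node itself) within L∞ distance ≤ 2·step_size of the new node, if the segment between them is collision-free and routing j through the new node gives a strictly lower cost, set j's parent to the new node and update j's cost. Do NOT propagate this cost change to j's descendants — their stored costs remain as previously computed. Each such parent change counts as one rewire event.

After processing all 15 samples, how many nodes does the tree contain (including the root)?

Node count: 7

1. q=(27,8) nearest=0 d=27 new=(2,3) → blocked by [0,7]×[3,5], reject
2. q=(37,9) nearest=0 d=37 new=(2,3) → blocked by [0,7]×[3,5], reject
3. q=(20,6) nearest=0 d=20 new=(2,3) → blocked by [0,7]×[3,5], reject
4. q=(8,3) nearest=0 d=8 new=(2,3) → blocked by [0,7]×[3,5], reject
5. q=(20,4) nearest=0 d=20 new=(2,3) → blocked by [0,7]×[3,5], reject
6. q=(9,1) nearest=0 d=9 new=(2,1) → add node 1 parent=0 cost=2
7. q=(28,5) nearest=1 d=26 new=(4,3) → blocked by [0,7]×[3,5], reject
8. q=(36,1) nearest=1 d=34 new=(4,1) → add node 2 parent=1 cost=4
9. q=(7,4) nearest=2 d=3 new=(6,3) → blocked by [0,7]×[3,5], reject
10. q=(30,1) nearest=2 d=26 new=(6,1) → add node 3 parent=2 cost=6
11. q=(2,5) nearest=0 d=4 new=(2,3) → blocked by [0,7]×[3,5], reject
12. q=(10,5) nearest=3 d=4 new=(8,3) → add node 4 parent=3 cost=8
13. q=(3,6) nearest=0 d=5 new=(2,3) → blocked by [0,7]×[3,5], reject
14. q=(10,6) nearest=4 d=3 new=(10,5) → add node 5 parent=4 cost=10
15. q=(34,11) nearest=5 d=24 new=(12,7) → add node 6 parent=5 cost=12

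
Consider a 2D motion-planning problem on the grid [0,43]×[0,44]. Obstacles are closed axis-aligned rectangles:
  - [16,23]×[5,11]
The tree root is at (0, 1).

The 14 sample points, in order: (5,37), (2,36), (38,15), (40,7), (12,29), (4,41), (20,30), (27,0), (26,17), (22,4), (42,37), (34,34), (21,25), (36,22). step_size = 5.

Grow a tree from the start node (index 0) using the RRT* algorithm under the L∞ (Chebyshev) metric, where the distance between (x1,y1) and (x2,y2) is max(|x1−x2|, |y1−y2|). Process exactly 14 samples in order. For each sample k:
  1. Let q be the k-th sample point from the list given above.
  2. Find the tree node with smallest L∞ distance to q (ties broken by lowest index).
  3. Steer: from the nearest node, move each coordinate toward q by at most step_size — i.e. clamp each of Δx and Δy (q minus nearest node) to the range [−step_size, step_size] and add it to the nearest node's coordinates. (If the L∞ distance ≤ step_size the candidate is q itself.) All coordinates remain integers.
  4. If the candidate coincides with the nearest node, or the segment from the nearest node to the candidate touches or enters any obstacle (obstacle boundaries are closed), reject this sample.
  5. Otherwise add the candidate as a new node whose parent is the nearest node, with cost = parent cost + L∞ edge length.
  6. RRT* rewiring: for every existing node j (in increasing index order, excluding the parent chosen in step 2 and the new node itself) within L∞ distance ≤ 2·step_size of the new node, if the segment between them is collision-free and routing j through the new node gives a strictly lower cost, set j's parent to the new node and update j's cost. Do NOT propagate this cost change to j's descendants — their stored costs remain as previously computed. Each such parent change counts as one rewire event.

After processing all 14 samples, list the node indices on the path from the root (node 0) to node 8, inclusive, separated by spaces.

Path: 0 1 2 5 7 8

1. q=(5,37) nearest=0 d=36 new=(5,6) → add node 1 parent=0 cost=5
2. q=(2,36) nearest=1 d=30 new=(2,11) → add node 2 parent=1 cost=10
3. q=(38,15) nearest=1 d=33 new=(10,11) → add node 3 parent=1 cost=10
4. q=(40,7) nearest=3 d=30 new=(15,7) → add node 4 parent=3 cost=15
5. q=(12,29) nearest=2 d=18 new=(7,16) → add node 5 parent=2 cost=15
6. q=(4,41) nearest=5 d=25 new=(4,21) → add node 6 parent=5 cost=20
7. q=(20,30) nearest=5 d=14 new=(12,21) → add node 7 parent=5 cost=20
8. q=(27,0) nearest=4 d=12 new=(20,2) → blocked by [16,23]×[5,11], reject
9. q=(26,17) nearest=4 d=11 new=(20,12) → blocked by [16,23]×[5,11], reject
10. q=(22,4) nearest=4 d=7 new=(20,4) → blocked by [16,23]×[5,11], reject
11. q=(42,37) nearest=4 d=30 new=(20,12) → blocked by [16,23]×[5,11], reject
12. q=(34,34) nearest=7 d=22 new=(17,26) → add node 8 parent=7 cost=25
13. q=(21,25) nearest=8 d=4 new=(21,25) → add node 9 parent=8 cost=29
14. q=(36,22) nearest=9 d=15 new=(26,22) → add node 10 parent=9 cost=34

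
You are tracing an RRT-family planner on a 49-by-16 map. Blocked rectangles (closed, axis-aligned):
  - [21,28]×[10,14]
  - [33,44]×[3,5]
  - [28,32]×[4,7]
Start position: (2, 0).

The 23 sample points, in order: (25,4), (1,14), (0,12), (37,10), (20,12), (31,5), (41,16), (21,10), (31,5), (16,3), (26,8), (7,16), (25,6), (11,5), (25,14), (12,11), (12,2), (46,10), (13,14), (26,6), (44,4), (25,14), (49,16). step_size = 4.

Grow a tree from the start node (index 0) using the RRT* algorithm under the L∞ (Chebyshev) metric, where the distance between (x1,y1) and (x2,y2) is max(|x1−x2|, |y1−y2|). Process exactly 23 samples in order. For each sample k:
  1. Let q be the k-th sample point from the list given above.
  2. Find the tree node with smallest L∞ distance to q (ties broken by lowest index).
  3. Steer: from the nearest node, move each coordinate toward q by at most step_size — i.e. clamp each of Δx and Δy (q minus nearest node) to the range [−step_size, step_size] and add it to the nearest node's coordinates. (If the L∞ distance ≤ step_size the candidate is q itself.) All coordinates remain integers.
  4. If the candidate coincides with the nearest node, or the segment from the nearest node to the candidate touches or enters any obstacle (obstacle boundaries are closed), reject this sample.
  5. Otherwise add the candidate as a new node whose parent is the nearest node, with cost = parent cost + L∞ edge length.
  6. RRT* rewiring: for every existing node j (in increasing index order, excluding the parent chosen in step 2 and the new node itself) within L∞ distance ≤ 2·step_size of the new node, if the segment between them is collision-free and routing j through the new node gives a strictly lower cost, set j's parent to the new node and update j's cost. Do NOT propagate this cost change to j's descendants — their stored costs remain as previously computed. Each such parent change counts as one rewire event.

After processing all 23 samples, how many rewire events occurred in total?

1. q=(25,4) nearest=0 d=23 new=(6,4) → add node 1 parent=0 cost=4
2. q=(1,14) nearest=1 d=10 new=(2,8) → add node 2 parent=1 cost=8
3. q=(0,12) nearest=2 d=4 new=(0,12) → add node 3 parent=2 cost=12
4. q=(37,10) nearest=1 d=31 new=(10,8) → add node 4 parent=1 cost=8
5. q=(20,12) nearest=4 d=10 new=(14,12) → add node 5 parent=4 cost=12
6. q=(31,5) nearest=5 d=17 new=(18,8) → add node 6 parent=5 cost=16
7. q=(41,16) nearest=6 d=23 new=(22,12) → blocked by [21,28]×[10,14], reject
8. q=(21,10) nearest=6 d=3 new=(21,10) → blocked by [21,28]×[10,14], reject
9. q=(31,5) nearest=6 d=13 new=(22,5) → add node 7 parent=6 cost=20
10. q=(16,3) nearest=6 d=5 new=(16,4) → add node 8 parent=6 cost=20
11. q=(26,8) nearest=7 d=4 new=(26,8) → add node 9 parent=7 cost=24
12. q=(7,16) nearest=3 d=7 new=(4,16) → add node 10 parent=3 cost=16
13. q=(25,6) nearest=9 d=2 new=(25,6) → add node 11 parent=9 cost=26
14. q=(11,5) nearest=4 d=3 new=(11,5) → add node 12 parent=4 cost=11; rewire 8→12 (16<20)
15. q=(25,14) nearest=9 d=6 new=(25,12) → blocked by [21,28]×[10,14], reject
16. q=(12,11) nearest=5 d=2 new=(12,11) → add node 13 parent=5 cost=14
17. q=(12,2) nearest=12 d=3 new=(12,2) → add node 14 parent=12 cost=14
18. q=(46,10) nearest=9 d=20 new=(30,10) → add node 15 parent=9 cost=28
19. q=(13,14) nearest=5 d=2 new=(13,14) → add node 16 parent=5 cost=14
20. q=(26,6) nearest=11 d=1 new=(26,6) → add node 17 parent=11 cost=27
21. q=(44,4) nearest=15 d=14 new=(34,6) → add node 18 parent=15 cost=32
22. q=(25,14) nearest=15 d=5 new=(26,14) → blocked by [21,28]×[10,14], reject
23. q=(49,16) nearest=18 d=15 new=(38,10) → add node 19 parent=18 cost=36

Rewire events: 1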